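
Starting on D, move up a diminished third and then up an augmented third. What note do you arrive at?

A

A diminished third up from D is Fb (letter F, 2 semitones up).
An augmented third up from Fb is A (letter A, 5 semitones up).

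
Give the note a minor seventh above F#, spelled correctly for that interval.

A seventh above F lands on the letter E.
A minor seventh spans 10 semitones, so F# moves to pitch class 4. On the letter E that is E.

E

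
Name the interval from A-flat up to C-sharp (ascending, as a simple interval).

The letter names run A→C, a span of 2 letter steps, so the interval is some kind of third.
Ab to C# is 5 semitones. A major third is 4, so 5 makes it augmented.

augmented third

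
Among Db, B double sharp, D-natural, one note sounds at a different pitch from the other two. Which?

D

In 12-tone equal temperament, enharmonic equivalents share a pitch class. Db is pitch class 1; B## is pitch class 1; D is pitch class 2.
Db and B## share pitch class 1, while D is pitch class 2.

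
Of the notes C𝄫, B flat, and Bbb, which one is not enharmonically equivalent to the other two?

In 12-tone equal temperament, enharmonic equivalents share a pitch class. Cbb is pitch class 10; Bb is pitch class 10; Bbb is pitch class 9.
Cbb and Bb share pitch class 10, while Bbb is pitch class 9.

Bbb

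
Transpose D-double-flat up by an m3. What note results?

Fbb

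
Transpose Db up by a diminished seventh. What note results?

Cbb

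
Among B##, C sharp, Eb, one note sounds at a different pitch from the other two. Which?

Eb

In 12-tone equal temperament, enharmonic equivalents share a pitch class. B## is pitch class 1; C# is pitch class 1; Eb is pitch class 3.
B## and C# share pitch class 1, while Eb is pitch class 3.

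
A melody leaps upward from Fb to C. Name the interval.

The letter names run F→C, a span of 4 letter steps, so the interval is some kind of fifth.
Fb to C is 8 semitones. A perfect fifth is 7, so 8 makes it augmented.

augmented fifth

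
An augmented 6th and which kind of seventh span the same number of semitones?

minor

An augmented sixth spans 10 semitones.
A seventh spanning 10 semitones is minor (the major seventh is 11).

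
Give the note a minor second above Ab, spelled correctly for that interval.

A up a major second is B, so the target letter is B.
From Ab, a minor second is 1 semitone up: Bbb.

Bbb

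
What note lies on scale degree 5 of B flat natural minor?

Degree 5 takes the letter 4 steps above B, which is F.
In natural minor, degree 5 sits 7 semitones above the tonic. Bb + 7 semitones is pitch class 5, spelled on F as F.

F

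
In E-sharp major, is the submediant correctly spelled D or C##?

C##

Each scale degree takes a distinct letter name. Degree 6 of a scale on E must use the letter C.
C## and D are enharmonically the same pitch, but only C## uses the letter C, so it is the correct spelling here.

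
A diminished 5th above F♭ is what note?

Cbb

F up a perfect fifth is C, so the target letter is C.
From Fb, a diminished fifth is 6 semitones up: Cbb.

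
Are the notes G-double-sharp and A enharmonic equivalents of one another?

Yes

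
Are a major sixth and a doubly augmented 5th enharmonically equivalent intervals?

A major sixth spans 9 semitones; a doubly augmented fifth spans 9.
They are enharmonically equivalent.

Yes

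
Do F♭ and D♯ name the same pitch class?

No

Fb is pitch class 4; D# is pitch class 3.
The pitch classes differ (4 vs. 3), so they are not enharmonic equivalents.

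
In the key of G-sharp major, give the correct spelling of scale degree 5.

Degree 5 takes the letter 4 steps above G, which is D.
In major, degree 5 sits 7 semitones above the tonic. G# + 7 semitones is pitch class 3, spelled on D as D#.

D#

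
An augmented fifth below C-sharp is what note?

F

A fifth below C lands on the letter F.
An augmented fifth spans 8 semitones, so C# moves to pitch class 5. On the letter F that is F.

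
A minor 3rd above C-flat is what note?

A third above C lands on the letter E.
A minor third spans 3 semitones, so Cb moves to pitch class 2. On the letter E that is Ebb.

Ebb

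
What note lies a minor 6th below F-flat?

Ab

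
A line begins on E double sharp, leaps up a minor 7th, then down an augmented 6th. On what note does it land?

F#

A minor seventh up from E## is D## (letter D, 10 semitones up).
An augmented sixth down from D## is F# (letter F, 10 semitones down).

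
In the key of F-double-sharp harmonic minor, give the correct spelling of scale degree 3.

A#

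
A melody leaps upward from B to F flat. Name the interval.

The letter names run B→F, a span of 4 letter steps, so the interval is some kind of fifth.
B to Fb is 5 semitones. A perfect fifth is 7, so 5 makes it doubly diminished.

doubly diminished fifth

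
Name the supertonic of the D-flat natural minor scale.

Eb

The Db natural minor scale runs Db Eb Fb Gb Ab Bbb Cb.
Degree 2 is Eb.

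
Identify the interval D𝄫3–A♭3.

augmented fifth

The letter names run D→A, a span of 4 letter steps, so the interval is some kind of fifth.
Dbb to Ab is 8 semitones. A perfect fifth is 7, so 8 makes it augmented.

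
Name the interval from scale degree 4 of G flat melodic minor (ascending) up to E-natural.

augmented third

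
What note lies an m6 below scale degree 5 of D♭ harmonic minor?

C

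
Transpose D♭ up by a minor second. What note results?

Ebb

A second above D lands on the letter E.
A minor second spans 1 semitone, so Db moves to pitch class 2. On the letter E that is Ebb.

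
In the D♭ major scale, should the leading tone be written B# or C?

Each scale degree takes a distinct letter name. Degree 7 of a scale on D must use the letter C.
C and B# are enharmonically the same pitch, but only C uses the letter C, so it is the correct spelling here.

C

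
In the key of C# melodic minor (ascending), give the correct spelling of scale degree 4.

Degree 4 takes the letter 3 steps above C, which is F.
In melodic minor (ascending), degree 4 sits 5 semitones above the tonic. C# + 5 semitones is pitch class 6, spelled on F as F#.

F#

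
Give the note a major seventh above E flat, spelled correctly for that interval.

D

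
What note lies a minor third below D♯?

D down a major third is Bb, so the target letter is B.
From D#, a minor third is 3 semitones down: B#.

B#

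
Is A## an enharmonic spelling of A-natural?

A## is pitch class 11; A is pitch class 9.
The pitch classes differ (11 vs. 9), so they are not enharmonic equivalents.

No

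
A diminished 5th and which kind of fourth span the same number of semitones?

A diminished fifth spans 6 semitones.
A fourth spanning 6 semitones is augmented (the perfect fourth is 5).

augmented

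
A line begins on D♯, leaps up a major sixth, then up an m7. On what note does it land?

A#

A major sixth up from D# is B# (letter B, 9 semitones up).
A minor seventh up from B# is A# (letter A, 10 semitones up).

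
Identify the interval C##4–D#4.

minor second

The letter names run C→D, a span of 1 letter step, so the interval is some kind of second.
C## to D# is 1 semitone. A major second is 2, so 1 makes it minor.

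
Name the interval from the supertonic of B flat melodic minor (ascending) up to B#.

The supertonic of Bb melodic minor (ascending) is C.
C up to B#: letters C→B make it a seventh; 12 semitones makes it augmented.

augmented seventh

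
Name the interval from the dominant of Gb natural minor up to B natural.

The dominant of Gb natural minor is Db.
Db up to B: letters D→B make it a sixth; 10 semitones makes it augmented.

augmented sixth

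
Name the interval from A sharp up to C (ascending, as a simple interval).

diminished third

The letter names run A→C, a span of 2 letter steps, so the interval is some kind of third.
A# to C is 2 semitones. A major third is 4, so 2 makes it diminished.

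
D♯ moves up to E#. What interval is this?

Counting letters D–E gives a second.
D#→E# = 2 semitones, exactly the major second.

major second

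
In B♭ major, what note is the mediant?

D

The Bb major scale runs Bb C D Eb F G A.
Degree 3 is D.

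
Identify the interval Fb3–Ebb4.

The letter names run F→E, a span of 6 letter steps, so the interval is some kind of seventh.
Fb to Ebb is 10 semitones. A major seventh is 11, so 10 makes it minor.

minor seventh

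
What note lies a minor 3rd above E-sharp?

E up a major third is G#, so the target letter is G.
From E#, a minor third is 3 semitones up: G#.

G#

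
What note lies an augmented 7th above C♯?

C up a major seventh is B, so the target letter is B.
From C#, an augmented seventh is 12 semitones up: B##.

B##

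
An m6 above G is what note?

Eb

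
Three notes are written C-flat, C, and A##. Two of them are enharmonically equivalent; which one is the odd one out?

C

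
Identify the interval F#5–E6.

The letter names run F→E, a span of 6 letter steps, so the interval is some kind of seventh.
F# to E is 10 semitones. A major seventh is 11, so 10 makes it minor.

minor seventh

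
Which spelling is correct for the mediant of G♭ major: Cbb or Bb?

Bb

Each scale degree takes a distinct letter name. Degree 3 of a scale on G must use the letter B.
Bb and Cbb are enharmonically the same pitch, but only Bb uses the letter B, so it is the correct spelling here.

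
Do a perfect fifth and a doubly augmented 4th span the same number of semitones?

A perfect fifth spans 7 semitones; a doubly augmented fourth spans 7.
They are enharmonically equivalent.

Yes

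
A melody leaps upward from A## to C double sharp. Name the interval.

minor third

Counting letters A–B–C gives a third.
A##→C## = 3 semitones, 1 narrower than the major third (4), so minor.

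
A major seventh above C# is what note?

C up a major seventh is B, so the target letter is B.
From C#, a major seventh is 11 semitones up: B#.

B#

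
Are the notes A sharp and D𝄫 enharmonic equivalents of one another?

No

A# is pitch class 10; Dbb is pitch class 0.
The pitch classes differ (10 vs. 0), so they are not enharmonic equivalents.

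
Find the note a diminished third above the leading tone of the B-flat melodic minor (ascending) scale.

Cb

The leading tone of Bb melodic minor (ascending) is A.
A diminished third (2 semitones) above A lands on the letter C, giving Cb.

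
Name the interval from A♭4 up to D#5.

Counting letters A–B–C–D gives a fourth.
Ab→D# = 7 semitones, 2 wider than the perfect fourth (5), so doubly augmented.

doubly augmented fourth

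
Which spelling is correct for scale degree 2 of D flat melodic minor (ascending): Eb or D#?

Each scale degree takes a distinct letter name. Degree 2 of a scale on D must use the letter E.
Eb and D# are enharmonically the same pitch, but only Eb uses the letter E, so it is the correct spelling here.

Eb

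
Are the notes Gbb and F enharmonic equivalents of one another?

Gbb is pitch class 5; F is pitch class 5.
All spellings map to pitch class 5, so they are enharmonically equivalent.

Yes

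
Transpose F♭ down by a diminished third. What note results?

A third below F lands on the letter D.
A diminished third spans 2 semitones, so Fb moves to pitch class 2. On the letter D that is D.

D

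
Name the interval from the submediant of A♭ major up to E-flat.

The submediant of Ab major is F.
F up to Eb: letters F→E make it a seventh; 10 semitones makes it minor.

minor seventh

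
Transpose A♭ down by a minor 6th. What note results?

C

A sixth below A lands on the letter C.
A minor sixth spans 8 semitones, so Ab moves to pitch class 0. On the letter C that is C.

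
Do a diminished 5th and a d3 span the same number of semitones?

No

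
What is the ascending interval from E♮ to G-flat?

diminished third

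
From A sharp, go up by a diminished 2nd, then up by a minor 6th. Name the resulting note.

Gb

A diminished second up from A# is Bb (letter B, 0 semitones up).
A minor sixth up from Bb is Gb (letter G, 8 semitones up).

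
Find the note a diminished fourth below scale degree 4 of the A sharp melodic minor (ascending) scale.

A##

Scale degree 4 of A# melodic minor (ascending) is D#.
A diminished fourth (4 semitones) below D# lands on the letter A, giving A##.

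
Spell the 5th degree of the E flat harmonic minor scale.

Bb

The Eb harmonic minor scale runs Eb F Gb Ab Bb Cb D.
Degree 5 is Bb.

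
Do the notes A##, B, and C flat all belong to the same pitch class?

A## is pitch class 11; B is pitch class 11; Cb is pitch class 11.
All spellings map to pitch class 11, so they are enharmonically equivalent.

Yes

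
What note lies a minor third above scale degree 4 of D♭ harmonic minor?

Scale degree 4 of Db harmonic minor is Gb.
A minor third (3 semitones) above Gb lands on the letter B, giving Bbb.

Bbb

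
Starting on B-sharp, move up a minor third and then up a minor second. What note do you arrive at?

A minor third up from B# is D# (letter D, 3 semitones up).
A minor second up from D# is E (letter E, 1 semitone up).

E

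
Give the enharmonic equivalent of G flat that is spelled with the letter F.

F#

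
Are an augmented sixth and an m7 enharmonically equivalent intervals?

Yes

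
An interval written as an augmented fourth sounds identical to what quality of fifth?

diminished

An augmented fourth spans 6 semitones.
A fifth spanning 6 semitones is diminished (the perfect fifth is 7).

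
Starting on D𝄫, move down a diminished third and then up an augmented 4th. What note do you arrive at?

E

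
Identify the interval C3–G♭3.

The letter names run C→G, a span of 4 letter steps, so the interval is some kind of fifth.
C to Gb is 6 semitones. A perfect fifth is 7, so 6 makes it diminished.

diminished fifth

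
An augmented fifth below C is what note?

Fb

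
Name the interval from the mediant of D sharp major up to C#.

The mediant of D# major is F##.
F## up to C#: letters F→C make it a fifth; 6 semitones makes it diminished.

diminished fifth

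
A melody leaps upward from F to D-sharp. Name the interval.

The letter names run F→D, a span of 5 letter steps, so the interval is some kind of sixth.
F to D# is 10 semitones. A major sixth is 9, so 10 makes it augmented.

augmented sixth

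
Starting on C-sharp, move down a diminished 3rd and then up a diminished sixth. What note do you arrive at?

F#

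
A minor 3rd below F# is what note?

A third below F lands on the letter D.
A minor third spans 3 semitones, so F# moves to pitch class 3. On the letter D that is D#.

D#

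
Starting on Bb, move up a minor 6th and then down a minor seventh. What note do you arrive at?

A minor sixth up from Bb is Gb (letter G, 8 semitones up).
A minor seventh down from Gb is Ab (letter A, 10 semitones down).

Ab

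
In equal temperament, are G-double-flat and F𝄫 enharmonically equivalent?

No

Gbb is pitch class 5; Fbb is pitch class 3.
The pitch classes differ (5 vs. 3), so they are not enharmonic equivalents.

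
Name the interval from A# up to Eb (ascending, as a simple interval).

doubly diminished fifth

The letter names run A→E, a span of 4 letter steps, so the interval is some kind of fifth.
A# to Eb is 5 semitones. A perfect fifth is 7, so 5 makes it doubly diminished.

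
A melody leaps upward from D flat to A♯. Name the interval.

doubly augmented fifth

Counting letters D–E–F–G–A gives a fifth.
Db→A# = 9 semitones, 2 wider than the perfect fifth (7), so doubly augmented.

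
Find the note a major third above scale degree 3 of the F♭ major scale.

Scale degree 3 of Fb major is Ab.
A major third (4 semitones) above Ab lands on the letter C, giving C.

C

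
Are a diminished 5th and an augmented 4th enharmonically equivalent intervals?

A diminished fifth spans 6 semitones; an augmented fourth spans 6.
They are enharmonically equivalent.

Yes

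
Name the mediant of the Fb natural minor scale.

The Fb natural minor scale runs Fb Gb Abb Bbb Cb Dbb Ebb.
Degree 3 is Abb.

Abb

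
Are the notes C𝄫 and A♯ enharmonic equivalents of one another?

Cbb is pitch class 10; A# is pitch class 10.
All spellings map to pitch class 10, so they are enharmonically equivalent.

Yes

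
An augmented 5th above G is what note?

D#

G up a perfect fifth is D, so the target letter is D.
From G, an augmented fifth is 8 semitones up: D#.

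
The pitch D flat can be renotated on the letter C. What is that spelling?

C#

Db is pitch class 1. The letter C alone is pitch class 0.
To reach pitch class 1 from C requires an offset of +1 semitone, i.e. sharp: C#.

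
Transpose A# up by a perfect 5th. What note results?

A fifth above A lands on the letter E.
A perfect fifth spans 7 semitones, so A# moves to pitch class 5. On the letter E that is E#.

E#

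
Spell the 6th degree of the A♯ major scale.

Degree 6 takes the letter 5 steps above A, which is F.
In major, degree 6 sits 9 semitones above the tonic. A# + 9 semitones is pitch class 7, spelled on F as F##.

F##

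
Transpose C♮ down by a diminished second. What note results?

B#

A second below C lands on the letter B.
A diminished second spans 0 semitones, so C moves to pitch class 0. On the letter B that is B#.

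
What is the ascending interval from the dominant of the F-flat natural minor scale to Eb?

The dominant of Fb natural minor is Cb.
Cb up to Eb: letters C→E make it a third; 4 semitones makes it major.

major third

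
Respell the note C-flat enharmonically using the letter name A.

A##

Cb is pitch class 11. The letter A alone is pitch class 9.
To reach pitch class 11 from A requires an offset of +2 semitones, i.e. double sharp: A##.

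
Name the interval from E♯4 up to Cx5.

The letter names run E→C, a span of 5 letter steps, so the interval is some kind of sixth.
E# to C## is 9 semitones. A major sixth is 9, so 9 makes it major.

major sixth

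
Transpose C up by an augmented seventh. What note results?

B#

A seventh above C lands on the letter B.
An augmented seventh spans 12 semitones, so C moves to pitch class 0. On the letter B that is B#.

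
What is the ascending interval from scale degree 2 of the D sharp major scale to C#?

Scale degree 2 of D# major is E#.
E# up to C#: letters E→C make it a sixth; 8 semitones makes it minor.

minor sixth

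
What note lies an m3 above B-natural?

A third above B lands on the letter D.
A minor third spans 3 semitones, so B moves to pitch class 2. On the letter D that is D.

D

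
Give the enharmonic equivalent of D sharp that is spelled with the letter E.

Plain E sits 1 semitone above D#, so on the letter E the same pitch needs a flat: Eb.

Eb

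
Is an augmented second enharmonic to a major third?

No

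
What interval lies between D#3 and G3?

diminished fourth

The letter names run D→G, a span of 3 letter steps, so the interval is some kind of fourth.
D# to G is 4 semitones. A perfect fourth is 5, so 4 makes it diminished.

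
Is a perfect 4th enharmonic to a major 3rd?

A perfect fourth spans 5 semitones; a major third spans 4.
The spans differ, so they are not enharmonic equivalents.

No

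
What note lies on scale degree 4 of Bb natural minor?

Eb

Degree 4 takes the letter 3 steps above B, which is E.
In natural minor, degree 4 sits 5 semitones above the tonic. Bb + 5 semitones is pitch class 3, spelled on E as Eb.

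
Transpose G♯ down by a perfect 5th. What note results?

C#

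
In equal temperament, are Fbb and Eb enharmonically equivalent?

Fbb is pitch class 3; Eb is pitch class 3.
All spellings map to pitch class 3, so they are enharmonically equivalent.

Yes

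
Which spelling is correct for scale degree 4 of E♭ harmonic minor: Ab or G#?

Each scale degree takes a distinct letter name. Degree 4 of a scale on E must use the letter A.
Ab and G# are enharmonically the same pitch, but only Ab uses the letter A, so it is the correct spelling here.

Ab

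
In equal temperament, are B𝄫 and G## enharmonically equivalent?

Yes

Bbb = pitch class 9 and G## = pitch class 9 — the same pitch class, so they are enharmonic equivalents.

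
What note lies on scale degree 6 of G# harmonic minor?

E

The G# harmonic minor scale runs G# A# B C# D# E F##.
Degree 6 is E.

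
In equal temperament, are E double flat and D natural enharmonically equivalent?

Ebb = pitch class 2 and D = pitch class 2 — the same pitch class, so they are enharmonic equivalents.

Yes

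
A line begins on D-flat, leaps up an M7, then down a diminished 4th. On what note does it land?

A major seventh up from Db is C (letter C, 11 semitones up).
A diminished fourth down from C is G# (letter G, 4 semitones down).

G#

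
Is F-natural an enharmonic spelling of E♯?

Yes

F is pitch class 5; E# is pitch class 5.
All spellings map to pitch class 5, so they are enharmonically equivalent.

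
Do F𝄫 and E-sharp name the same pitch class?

Two spellings are enharmonically equivalent only if they share a pitch class.
Here Fbb → 3, E# → 5; 3 ≠ 5, so they are not.

No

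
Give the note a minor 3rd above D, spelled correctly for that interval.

A third above D lands on the letter F.
A minor third spans 3 semitones, so D moves to pitch class 5. On the letter F that is F.

F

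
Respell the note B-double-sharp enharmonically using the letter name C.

C#

B## is pitch class 1. The letter C alone is pitch class 0.
To reach pitch class 1 from C requires an offset of +1 semitone, i.e. sharp: C#.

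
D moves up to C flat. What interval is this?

diminished seventh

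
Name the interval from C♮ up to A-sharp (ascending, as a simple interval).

Counting letters C–D–E–F–G–A gives a sixth.
C→A# = 10 semitones, 1 wider than the major sixth (9), so augmented.

augmented sixth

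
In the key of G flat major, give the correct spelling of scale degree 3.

Bb

Degree 3 takes the letter 2 steps above G, which is B.
In major, degree 3 sits 4 semitones above the tonic. Gb + 4 semitones is pitch class 10, spelled on B as Bb.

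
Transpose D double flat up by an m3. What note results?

D up a major third is F#, so the target letter is F.
From Dbb, a minor third is 3 semitones up: Fbb.

Fbb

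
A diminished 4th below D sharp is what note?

A##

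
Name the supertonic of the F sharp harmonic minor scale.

Degree 2 takes the letter 1 step above F, which is G.
In harmonic minor, degree 2 sits 2 semitones above the tonic. F# + 2 semitones is pitch class 8, spelled on G as G#.

G#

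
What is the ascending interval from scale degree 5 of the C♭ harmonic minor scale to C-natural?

Scale degree 5 of Cb harmonic minor is Gb.
Gb up to C: letters G→C make it a fourth; 6 semitones makes it augmented.

augmented fourth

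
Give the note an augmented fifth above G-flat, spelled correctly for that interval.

D

G up a perfect fifth is D, so the target letter is D.
From Gb, an augmented fifth is 8 semitones up: D.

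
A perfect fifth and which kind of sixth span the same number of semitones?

diminished

A perfect fifth spans 7 semitones.
A sixth spanning 7 semitones is diminished (the major sixth is 9).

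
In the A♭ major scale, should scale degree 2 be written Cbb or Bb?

Each scale degree takes a distinct letter name. Degree 2 of a scale on A must use the letter B.
Bb and Cbb are enharmonically the same pitch, but only Bb uses the letter B, so it is the correct spelling here.

Bb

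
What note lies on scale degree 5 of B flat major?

F

The Bb major scale runs Bb C D Eb F G A.
Degree 5 is F.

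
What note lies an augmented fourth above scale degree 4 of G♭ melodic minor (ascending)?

F

Scale degree 4 of Gb melodic minor (ascending) is Cb.
An augmented fourth (6 semitones) above Cb lands on the letter F, giving F.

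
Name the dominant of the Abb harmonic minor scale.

The Abb harmonic minor scale runs Abb Bbb Cbb Dbb Ebb Fbb Gb.
Degree 5 is Ebb.

Ebb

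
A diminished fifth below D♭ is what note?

A fifth below D lands on the letter G.
A diminished fifth spans 6 semitones, so Db moves to pitch class 7. On the letter G that is G.

G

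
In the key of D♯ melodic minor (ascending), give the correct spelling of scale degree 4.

G#

Degree 4 takes the letter 3 steps above D, which is G.
In melodic minor (ascending), degree 4 sits 5 semitones above the tonic. D# + 5 semitones is pitch class 8, spelled on G as G#.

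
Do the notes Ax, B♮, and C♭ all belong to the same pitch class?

Yes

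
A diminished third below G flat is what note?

E

A third below G lands on the letter E.
A diminished third spans 2 semitones, so Gb moves to pitch class 4. On the letter E that is E.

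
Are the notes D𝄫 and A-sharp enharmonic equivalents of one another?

No

Dbb is pitch class 0; A# is pitch class 10.
The pitch classes differ (0 vs. 10), so they are not enharmonic equivalents.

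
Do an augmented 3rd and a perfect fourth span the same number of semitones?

Yes

An augmented third spans 5 semitones; a perfect fourth spans 5.
They are enharmonically equivalent.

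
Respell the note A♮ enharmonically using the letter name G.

A is pitch class 9. The letter G alone is pitch class 7.
To reach pitch class 9 from G requires an offset of +2 semitones, i.e. double sharp: G##.

G##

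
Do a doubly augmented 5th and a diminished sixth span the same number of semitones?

No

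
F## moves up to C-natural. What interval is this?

Counting letters F–G–A–B–C gives a fifth.
F##→C = 5 semitones, 2 narrower than the perfect fifth (7), so doubly diminished.

doubly diminished fifth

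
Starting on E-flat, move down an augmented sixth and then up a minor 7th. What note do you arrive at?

An augmented sixth down from Eb is Gbb (letter G, 10 semitones down).
A minor seventh up from Gbb is Fbb (letter F, 10 semitones up).

Fbb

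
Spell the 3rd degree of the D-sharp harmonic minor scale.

F#

The D# harmonic minor scale runs D# E# F# G# A# B C##.
Degree 3 is F#.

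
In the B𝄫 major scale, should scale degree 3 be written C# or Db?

Db

Each scale degree takes a distinct letter name. Degree 3 of a scale on B must use the letter D.
Db and C# are enharmonically the same pitch, but only Db uses the letter D, so it is the correct spelling here.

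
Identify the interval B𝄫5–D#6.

The letter names run B→D, a span of 2 letter steps, so the interval is some kind of third.
Bbb to D# is 6 semitones. A major third is 4, so 6 makes it doubly augmented.

doubly augmented third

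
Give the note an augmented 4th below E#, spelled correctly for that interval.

B

E down a perfect fourth is B, so the target letter is B.
From E#, an augmented fourth is 6 semitones down: B.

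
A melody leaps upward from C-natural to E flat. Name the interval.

minor third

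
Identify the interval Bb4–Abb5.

Counting letters B–C–D–E–F–G–A gives a seventh.
Bb→Abb = 9 semitones, 2 narrower than the major seventh (11), so diminished.

diminished seventh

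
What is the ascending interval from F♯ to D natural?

minor sixth

Counting letters F–G–A–B–C–D gives a sixth.
F#→D = 8 semitones, 1 narrower than the major sixth (9), so minor.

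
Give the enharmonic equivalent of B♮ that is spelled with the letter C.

B is pitch class 11. The letter C alone is pitch class 0.
To reach pitch class 11 from C requires an offset of -1 semitone, i.e. flat: Cb.

Cb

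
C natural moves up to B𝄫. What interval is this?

diminished seventh

The letter names run C→B, a span of 6 letter steps, so the interval is some kind of seventh.
C to Bbb is 9 semitones. A major seventh is 11, so 9 makes it diminished.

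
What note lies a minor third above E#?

G#

A third above E lands on the letter G.
A minor third spans 3 semitones, so E# moves to pitch class 8. On the letter G that is G#.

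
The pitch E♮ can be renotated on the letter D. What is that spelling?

D##

E is pitch class 4. The letter D alone is pitch class 2.
To reach pitch class 4 from D requires an offset of +2 semitones, i.e. double sharp: D##.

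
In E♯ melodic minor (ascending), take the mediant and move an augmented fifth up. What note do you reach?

The mediant of E# melodic minor (ascending) is G#.
An augmented fifth (8 semitones) above G# lands on the letter D, giving D##.

D##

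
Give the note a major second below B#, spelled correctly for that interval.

A#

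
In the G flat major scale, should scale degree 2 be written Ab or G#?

Ab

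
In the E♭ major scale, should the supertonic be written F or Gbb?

F

Each scale degree takes a distinct letter name. Degree 2 of a scale on E must use the letter F.
F and Gbb are enharmonically the same pitch, but only F uses the letter F, so it is the correct spelling here.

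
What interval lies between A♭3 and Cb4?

minor third

The letter names run A→C, a span of 2 letter steps, so the interval is some kind of third.
Ab to Cb is 3 semitones. A major third is 4, so 3 makes it minor.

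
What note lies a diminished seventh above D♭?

A seventh above D lands on the letter C.
A diminished seventh spans 9 semitones, so Db moves to pitch class 10. On the letter C that is Cbb.

Cbb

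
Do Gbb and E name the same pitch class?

Gbb is pitch class 5; E is pitch class 4.
The pitch classes differ (5 vs. 4), so they are not enharmonic equivalents.

No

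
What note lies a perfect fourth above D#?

G#

D up a perfect fourth is G, so the target letter is G.
From D#, a perfect fourth is 5 semitones up: G#.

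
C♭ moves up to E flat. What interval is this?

The letter names run C→E, a span of 2 letter steps, so the interval is some kind of third.
Cb to Eb is 4 semitones. A major third is 4, so 4 makes it major.

major third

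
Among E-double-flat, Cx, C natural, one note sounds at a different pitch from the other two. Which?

In 12-tone equal temperament, enharmonic equivalents share a pitch class. Ebb is pitch class 2; C## is pitch class 2; C is pitch class 0.
Ebb and C## share pitch class 2, while C is pitch class 0.

C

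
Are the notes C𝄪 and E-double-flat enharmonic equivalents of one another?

C## = pitch class 2 and Ebb = pitch class 2 — the same pitch class, so they are enharmonic equivalents.

Yes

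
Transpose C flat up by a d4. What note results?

A fourth above C lands on the letter F.
A diminished fourth spans 4 semitones, so Cb moves to pitch class 3. On the letter F that is Fbb.

Fbb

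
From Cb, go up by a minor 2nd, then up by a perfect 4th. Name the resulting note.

A minor second up from Cb is Dbb (letter D, 1 semitone up).
A perfect fourth up from Dbb is Gbb (letter G, 5 semitones up).

Gbb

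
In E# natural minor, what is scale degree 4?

A#

The E# natural minor scale runs E# F## G# A# B# C# D#.
Degree 4 is A#.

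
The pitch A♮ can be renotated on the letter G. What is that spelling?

G##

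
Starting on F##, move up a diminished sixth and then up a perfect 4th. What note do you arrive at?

G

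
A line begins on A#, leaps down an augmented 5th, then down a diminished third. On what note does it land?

An augmented fifth down from A# is D (letter D, 8 semitones down).
A diminished third down from D is B# (letter B, 2 semitones down).

B#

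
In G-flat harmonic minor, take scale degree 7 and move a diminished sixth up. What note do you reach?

Scale degree 7 of Gb harmonic minor is F.
A diminished sixth (7 semitones) above F lands on the letter D, giving Dbb.

Dbb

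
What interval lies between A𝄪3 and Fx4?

Counting letters A–B–C–D–E–F gives a sixth.
A##→F## = 8 semitones, 1 narrower than the major sixth (9), so minor.

minor sixth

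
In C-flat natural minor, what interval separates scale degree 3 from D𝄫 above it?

Scale degree 3 of Cb natural minor is Ebb.
Ebb up to Dbb: letters E→D make it a seventh; 10 semitones makes it minor.

minor seventh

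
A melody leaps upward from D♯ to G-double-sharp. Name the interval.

Counting letters D–E–F–G gives a fourth.
D#→G## = 6 semitones, 1 wider than the perfect fourth (5), so augmented.

augmented fourth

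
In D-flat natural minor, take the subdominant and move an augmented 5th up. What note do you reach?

D

The subdominant of Db natural minor is Gb.
An augmented fifth (8 semitones) above Gb lands on the letter D, giving D.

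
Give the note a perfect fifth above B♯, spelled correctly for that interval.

F##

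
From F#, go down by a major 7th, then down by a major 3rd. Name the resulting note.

Eb

A major seventh down from F# is G (letter G, 11 semitones down).
A major third down from G is Eb (letter E, 4 semitones down).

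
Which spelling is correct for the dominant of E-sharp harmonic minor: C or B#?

B#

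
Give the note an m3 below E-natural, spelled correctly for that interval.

C#

A third below E lands on the letter C.
A minor third spans 3 semitones, so E moves to pitch class 1. On the letter C that is C#.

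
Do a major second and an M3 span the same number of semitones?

No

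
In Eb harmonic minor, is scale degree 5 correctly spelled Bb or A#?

Bb

Each scale degree takes a distinct letter name. Degree 5 of a scale on E must use the letter B.
Bb and A# are enharmonically the same pitch, but only Bb uses the letter B, so it is the correct spelling here.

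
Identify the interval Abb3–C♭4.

major third

The letter names run A→C, a span of 2 letter steps, so the interval is some kind of third.
Abb to Cb is 4 semitones. A major third is 4, so 4 makes it major.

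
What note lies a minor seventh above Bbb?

A seventh above B lands on the letter A.
A minor seventh spans 10 semitones, so Bbb moves to pitch class 7. On the letter A that is Abb.

Abb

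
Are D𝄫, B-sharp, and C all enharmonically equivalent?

Dbb = pitch class 0 and B# = pitch class 0 and C = pitch class 0 — the same pitch class, so they are enharmonic equivalents.

Yes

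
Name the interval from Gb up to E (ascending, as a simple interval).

augmented sixth

The letter names run G→E, a span of 5 letter steps, so the interval is some kind of sixth.
Gb to E is 10 semitones. A major sixth is 9, so 10 makes it augmented.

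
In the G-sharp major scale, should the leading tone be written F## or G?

Each scale degree takes a distinct letter name. Degree 7 of a scale on G must use the letter F.
F## and G are enharmonically the same pitch, but only F## uses the letter F, so it is the correct spelling here.

F##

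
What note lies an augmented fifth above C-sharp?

G##

A fifth above C lands on the letter G.
An augmented fifth spans 8 semitones, so C# moves to pitch class 9. On the letter G that is G##.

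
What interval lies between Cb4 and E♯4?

doubly augmented third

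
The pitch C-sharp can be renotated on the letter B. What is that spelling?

B##

C# is pitch class 1. The letter B alone is pitch class 11.
To reach pitch class 1 from B requires an offset of +2 semitones, i.e. double sharp: B##.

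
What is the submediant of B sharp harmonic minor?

Degree 6 takes the letter 5 steps above B, which is G.
In harmonic minor, degree 6 sits 8 semitones above the tonic. B# + 8 semitones is pitch class 8, spelled on G as G#.

G#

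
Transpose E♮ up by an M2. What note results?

F#

A second above E lands on the letter F.
A major second spans 2 semitones, so E moves to pitch class 6. On the letter F that is F#.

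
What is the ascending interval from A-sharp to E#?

Counting letters A–B–C–D–E gives a fifth.
A#→E# = 7 semitones, exactly the perfect fifth.

perfect fifth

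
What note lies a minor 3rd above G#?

B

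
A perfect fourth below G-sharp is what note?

A fourth below G lands on the letter D.
A perfect fourth spans 5 semitones, so G# moves to pitch class 3. On the letter D that is D#.

D#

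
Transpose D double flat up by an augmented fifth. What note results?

Ab

A fifth above D lands on the letter A.
An augmented fifth spans 8 semitones, so Dbb moves to pitch class 8. On the letter A that is Ab.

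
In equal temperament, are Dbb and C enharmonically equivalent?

Dbb is pitch class 0; C is pitch class 0.
All spellings map to pitch class 0, so they are enharmonically equivalent.

Yes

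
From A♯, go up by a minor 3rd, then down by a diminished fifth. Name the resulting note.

A minor third up from A# is C# (letter C, 3 semitones up).
A diminished fifth down from C# is F## (letter F, 6 semitones down).

F##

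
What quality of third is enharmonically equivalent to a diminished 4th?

major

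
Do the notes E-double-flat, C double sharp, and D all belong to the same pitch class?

Ebb = pitch class 2 and C## = pitch class 2 and D = pitch class 2 — the same pitch class, so they are enharmonic equivalents.

Yes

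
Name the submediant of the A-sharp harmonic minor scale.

The A# harmonic minor scale runs A# B# C# D# E# F# G##.
Degree 6 is F#.

F#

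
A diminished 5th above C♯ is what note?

G

A fifth above C lands on the letter G.
A diminished fifth spans 6 semitones, so C# moves to pitch class 7. On the letter G that is G.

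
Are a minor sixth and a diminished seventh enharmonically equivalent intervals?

No

A minor sixth spans 8 semitones; a diminished seventh spans 9.
The spans differ, so they are not enharmonic equivalents.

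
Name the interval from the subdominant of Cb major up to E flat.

The subdominant of Cb major is Fb.
Fb up to Eb: letters F→E make it a seventh; 11 semitones makes it major.

major seventh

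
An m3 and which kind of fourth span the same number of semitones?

A minor third spans 3 semitones.
A fourth spanning 3 semitones is doubly diminished (the perfect fourth is 5).

doubly diminished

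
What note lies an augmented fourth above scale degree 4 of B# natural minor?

A##

Scale degree 4 of B# natural minor is E#.
An augmented fourth (6 semitones) above E# lands on the letter A, giving A##.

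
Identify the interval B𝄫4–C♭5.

major second

The letter names run B→C, a span of 1 letter step, so the interval is some kind of second.
Bbb to Cb is 2 semitones. A major second is 2, so 2 makes it major.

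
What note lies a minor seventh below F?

G

A seventh below F lands on the letter G.
A minor seventh spans 10 semitones, so F moves to pitch class 7. On the letter G that is G.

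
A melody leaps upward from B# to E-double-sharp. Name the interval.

augmented fourth

Counting letters B–C–D–E gives a fourth.
B#→E## = 6 semitones, 1 wider than the perfect fourth (5), so augmented.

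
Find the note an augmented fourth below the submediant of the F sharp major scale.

The submediant of F# major is D#.
An augmented fourth (6 semitones) below D# lands on the letter A, giving A.

A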